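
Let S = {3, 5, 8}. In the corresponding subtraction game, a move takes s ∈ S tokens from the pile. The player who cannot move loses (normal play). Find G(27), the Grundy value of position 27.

G(0) = 0
G(1) = mex{} = 0
G(2) = mex{} = 0
G(3) = mex{0} = 1
G(4) = mex{0} = 1
G(5) = mex{0,0} = 1
G(6) = mex{1,0} = 2
G(7) = mex{1,0} = 2
G(8) = mex{1,1,0} = 2
G(9) = mex{2,1,0} = 3
G(10) = mex{2,1,0} = 3
G(11) = mex{2,2,1} = 0
G(12) = mex{3,2,1} = 0
G(13) = mex{3,2,1} = 0
G(14) = mex{0,3,2} = 1
G(15) = mex{0,3,2} = 1
G(16) = mex{0,0,2} = 1
G(17) = mex{1,0,3} = 2
G(18) = mex{1,0,3} = 2
G(19) = mex{1,1,0} = 2
G(20) = mex{2,1,0} = 3
G(21) = mex{2,1,0} = 3
G(22) = mex{2,2,1} = 0
G(23) = mex{3,2,1} = 0
G(24) = mex{3,2,1} = 0
G(25) = mex{0,3,2} = 1
G(26) = mex{0,3,2} = 1
G(27) = mex{0,0,2} = 1

1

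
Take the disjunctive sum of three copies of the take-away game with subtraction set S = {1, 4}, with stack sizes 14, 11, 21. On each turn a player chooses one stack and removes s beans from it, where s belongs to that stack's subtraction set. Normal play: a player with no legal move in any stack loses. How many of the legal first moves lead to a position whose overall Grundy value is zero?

1

All stacks use S = {1, 4}:
n :  0  1  2  3  4  5  6  7  8  9 10 11 12 13 14 15 16 17 18 19 20 21
G :  0  1  0  1  2  0  1  0  1  2  0  1  0  1  2  0  1  0  1  2  0  1
Stack A: G(14) = 2.
Stack B: G(11) = 1.
Stack C: G(21) = 1.
Combined Grundy value = 2 ⊕ 1 ⊕ 1 = 2.
A winning move leaves total XOR = 0, i.e. changes one component's Grundy value g to g ⊕ X where X is the current total.
Stack A: need g' = 2⊕2 = 0. Options: 14−1→G=1, 14−4→G=0. Hits: 1.
Stack B: need g' = 1⊕2 = 3. Options: 11−1→G=0, 11−4→G=0. Hits: 0.
Stack C: need g' = 1⊕2 = 3. Options: 21−1→G=0, 21−4→G=0. Hits: 0.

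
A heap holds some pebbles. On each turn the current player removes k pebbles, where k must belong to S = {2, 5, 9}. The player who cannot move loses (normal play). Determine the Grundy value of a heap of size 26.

2

n :  0  1  2  3  4  5  6  7  8  9 10 11 12 13 14 15 16 17 18 19 20 21 22 23 24 25 26
G :  0  0  1  1  0  2  1  0  0  1  1  0  2  1  0  0  1  1  0  2  1  0  0  1  1  0  2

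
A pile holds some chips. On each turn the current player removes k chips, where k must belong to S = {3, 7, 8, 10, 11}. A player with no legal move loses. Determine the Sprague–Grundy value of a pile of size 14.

n :  0  1  2  3  4  5  6  7  8  9 10 11 12 13 14
G :  0  0  0  1  1  1  0  2  2  1  3  3  2  2  4

4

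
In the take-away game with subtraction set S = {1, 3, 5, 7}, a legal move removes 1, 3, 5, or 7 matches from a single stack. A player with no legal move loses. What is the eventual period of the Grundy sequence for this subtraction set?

2

n :  0  1  2  3  4  5  6  7  8  9 10 11 12 13 14
G :  0  1  0  1  0  1  0  1  0  1  0  1  0  1  0
G(n+2) = G(n) holds for n = 0,…,6 (a full window of length max(S) = 7), so the sequence is purely periodic with period 2.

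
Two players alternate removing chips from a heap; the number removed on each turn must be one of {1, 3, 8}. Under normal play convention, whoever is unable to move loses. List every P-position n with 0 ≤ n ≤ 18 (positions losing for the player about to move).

G(0) = 0
G(1) = mex{0} = 1
G(2) = mex{1} = 0
G(3) = mex{0,0} = 1
G(4) = mex{1,1} = 0
G(5) = mex{0,0} = 1
G(6) = mex{1,1} = 0
G(7) = mex{0,0} = 1
G(8) = mex{1,1,0} = 2
G(9) = mex{2,0,1} = 3
G(10) = mex{3,1,0} = 2
G(11) = mex{2,2,1} = 0
G(12) = mex{0,3,0} = 1
G(13) = mex{1,2,1} = 0
G(14) = mex{0,0,0} = 1
G(15) = mex{1,1,1} = 0
G(16) = mex{0,0,2} = 1
G(17) = mex{1,1,3} = 0
G(18) = mex{0,0,2} = 1
P-positions are exactly the n with G(n) = 0.

0, 2, 4, 6, 11, 13, 15, 17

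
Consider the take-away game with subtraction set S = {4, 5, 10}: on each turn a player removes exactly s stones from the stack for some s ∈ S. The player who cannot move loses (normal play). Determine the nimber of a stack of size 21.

1

n :  0  1  2  3  4  5  6  7  8  9 10 11 12 13 14 15 16 17 18 19 20 21
G :  0  0  0  0  1  1  1  1  2  0  2  2  3  1  3  0  0  0  0  1  1  1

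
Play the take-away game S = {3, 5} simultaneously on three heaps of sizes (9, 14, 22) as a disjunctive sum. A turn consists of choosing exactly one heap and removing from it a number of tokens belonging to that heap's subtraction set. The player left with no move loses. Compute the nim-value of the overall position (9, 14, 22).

0

All heaps use S = {3, 5}:
G(0) = 0
G(1) = mex{} = 0
G(2) = mex{} = 0
G(3) = mex{0} = 1
G(4) = mex{0} = 1
G(5) = mex{0,0} = 1
G(6) = mex{1,0} = 2
G(7) = mex{1,0} = 2
G(8) = mex{1,1} = 0
G(9) = mex{2,1} = 0
G(10) = mex{2,1} = 0
G(11) = mex{0,2} = 1
G(12) = mex{0,2} = 1
G(13) = mex{0,0} = 1
G(14) = mex{1,0} = 2
G(15) = mex{1,0} = 2
G(16) = mex{1,1} = 0
G(17) = mex{2,1} = 0
G(18) = mex{2,1} = 0
G(19) = mex{0,2} = 1
G(20) = mex{0,2} = 1
G(21) = mex{0,0} = 1
G(22) = mex{1,0} = 2
Heap A: G(9) = 0.
Heap B: G(14) = 2.
Heap C: G(22) = 2.
Combined Grundy value = 0 ⊕ 2 ⊕ 2 = 0.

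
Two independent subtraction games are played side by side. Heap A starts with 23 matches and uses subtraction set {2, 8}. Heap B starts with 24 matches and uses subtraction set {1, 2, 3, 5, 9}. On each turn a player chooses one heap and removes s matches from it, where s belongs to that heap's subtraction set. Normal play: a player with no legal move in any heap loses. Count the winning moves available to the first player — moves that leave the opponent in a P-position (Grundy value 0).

Heap A, S = {2, 8}:
n :  0  1  2  3  4  5  6  7  8  9 10 11 12 13 14 15 16 17 18 19 20 21 22 23
G :  0  0  1  1  0  0  1  1  2  2  0  0  1  1  0  0  1  1  2  2  0  0  1  1
G_A(23) = 1.
Heap B, S = {1, 2, 3, 5, 9}:
G(0) = 0
G(1) = mex{0} = 1
G(2) = mex{1,0} = 2
G(3) = mex{2,1,0} = 3
G(4) = mex{3,2,1} = 0
G(5) = mex{0,3,2,0} = 1
G(6) = mex{1,0,3,1} = 2
G(7) = mex{2,1,0,2} = 3
G(8) = mex{3,2,1,3} = 0
G(9) = mex{0,3,2,0,0} = 1
G(10) = mex{1,0,3,1,1} = 2
G(11) = mex{2,1,0,2,2} = 3
G(12) = mex{3,2,1,3,3} = 0
G(13) = mex{0,3,2,0,0} = 1
G(14) = mex{1,0,3,1,1} = 2
G(15) = mex{2,1,0,2,2} = 3
G(16) = mex{3,2,1,3,3} = 0
G(17) = mex{0,3,2,0,0} = 1
G(18) = mex{1,0,3,1,1} = 2
G(19) = mex{2,1,0,2,2} = 3
G(20) = mex{3,2,1,3,3} = 0
G(21) = mex{0,3,2,0,0} = 1
G(22) = mex{1,0,3,1,1} = 2
G(23) = mex{2,1,0,2,2} = 3
G(24) = mex{3,2,1,3,3} = 0
G_B(24) = 0.
Combined Grundy value = 1 ⊕ 0 = 1.
A winning move leaves total XOR = 0, i.e. changes one component's Grundy value g to g ⊕ X where X is the current total.
Heap A: need g' = 1⊕1 = 0. Options: 23−2→G=0, 23−8→G=0. Hits: 2.
Heap B: need g' = 0⊕1 = 1. Options: 24−1→G=3, 24−2→G=2, 24−3→G=1, 24−5→G=3, 24−9→G=3. Hits: 1.

3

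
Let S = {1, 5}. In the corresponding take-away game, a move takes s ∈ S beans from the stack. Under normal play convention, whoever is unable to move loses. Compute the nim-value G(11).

n :  0  1  2  3  4  5  6  7  8  9 10 11
G :  0  1  0  1  0  1  0  1  0  1  0  1

1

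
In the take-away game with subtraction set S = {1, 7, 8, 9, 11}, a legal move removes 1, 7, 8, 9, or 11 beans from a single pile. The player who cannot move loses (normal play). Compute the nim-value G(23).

1

G(0) = 0
G(1) = mex{0} = 1
G(2) = mex{1} = 0
G(3) = mex{0} = 1
G(4) = mex{1} = 0
G(5) = mex{0} = 1
G(6) = mex{1} = 0
G(7) = mex{0,0} = 1
G(8) = mex{1,1,0} = 2
G(9) = mex{2,0,1,0} = 3
G(10) = mex{3,1,0,1} = 2
G(11) = mex{2,0,1,0,0} = 3
G(12) = mex{3,1,0,1,1} = 2
G(13) = mex{2,0,1,0,0} = 3
G(14) = mex{3,1,0,1,1} = 2
G(15) = mex{2,2,1,0,0} = 3
G(16) = mex{3,3,2,1,1} = 0
G(17) = mex{0,2,3,2,0} = 1
G(18) = mex{1,3,2,3,1} = 0
G(19) = mex{0,2,3,2,2} = 1
G(20) = mex{1,3,2,3,3} = 0
G(21) = mex{0,2,3,2,2} = 1
G(22) = mex{1,3,2,3,3} = 0
G(23) = mex{0,0,3,2,2} = 1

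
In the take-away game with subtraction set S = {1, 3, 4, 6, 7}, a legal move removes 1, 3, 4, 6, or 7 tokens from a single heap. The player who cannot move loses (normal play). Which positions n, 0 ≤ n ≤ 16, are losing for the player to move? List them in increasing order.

0, 2, 10, 12

G(0) = 0
G(1) = mex{0} = 1
G(2) = mex{1} = 0
G(3) = mex{0,0} = 1
G(4) = mex{1,1,0} = 2
G(5) = mex{2,0,1} = 3
G(6) = mex{3,1,0,0} = 2
G(7) = mex{2,2,1,1,0} = 3
G(8) = mex{3,3,2,0,1} = 4
G(9) = mex{4,2,3,1,0} = 5
G(10) = mex{5,3,2,2,1} = 0
G(11) = mex{0,4,3,3,2} = 1
G(12) = mex{1,5,4,2,3} = 0
G(13) = mex{0,0,5,3,2} = 1
G(14) = mex{1,1,0,4,3} = 2
G(15) = mex{2,0,1,5,4} = 3
G(16) = mex{3,1,0,0,5} = 2
P-positions are exactly the n with G(n) = 0.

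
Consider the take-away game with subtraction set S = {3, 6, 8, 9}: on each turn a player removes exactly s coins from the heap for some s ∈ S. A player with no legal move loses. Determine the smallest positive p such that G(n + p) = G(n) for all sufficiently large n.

n :  0  1  2  3  4  5  6  7  8  9 10 11 12 13 14 15 16 17 18 19 20 21 22 23 24 25
G :  0  0  0  1  1  1  2  2  2  3  3  3  0  0  0  1  1  1  2  2  2  3  3  3  0  0
G(n+12) = G(n) holds for n = 0,…,8 (a full window of length max(S) = 9), so the sequence is purely periodic with period 12.

12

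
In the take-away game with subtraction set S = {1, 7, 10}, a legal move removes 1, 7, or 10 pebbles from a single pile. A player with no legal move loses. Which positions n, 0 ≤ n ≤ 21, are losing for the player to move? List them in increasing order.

G(0) = 0
G(1) = mex{0} = 1
G(2) = mex{1} = 0
G(3) = mex{0} = 1
G(4) = mex{1} = 0
G(5) = mex{0} = 1
G(6) = mex{1} = 0
G(7) = mex{0,0} = 1
G(8) = mex{1,1} = 0
G(9) = mex{0,0} = 1
G(10) = mex{1,1,0} = 2
G(11) = mex{2,0,1} = 3
G(12) = mex{3,1,0} = 2
G(13) = mex{2,0,1} = 3
G(14) = mex{3,1,0} = 2
G(15) = mex{2,0,1} = 3
G(16) = mex{3,1,0} = 2
G(17) = mex{2,2,1} = 0
G(18) = mex{0,3,0} = 1
G(19) = mex{1,2,1} = 0
G(20) = mex{0,3,2} = 1
G(21) = mex{1,2,3} = 0
P-positions are exactly the n with G(n) = 0.

0, 2, 4, 6, 8, 17, 19, 21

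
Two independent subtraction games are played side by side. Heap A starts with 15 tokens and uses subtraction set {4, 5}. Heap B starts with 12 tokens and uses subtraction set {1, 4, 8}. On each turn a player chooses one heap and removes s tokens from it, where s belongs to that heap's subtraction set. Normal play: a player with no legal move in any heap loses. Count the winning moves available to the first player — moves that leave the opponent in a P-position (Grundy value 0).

Heap A, S = {4, 5}:
G(0) = 0
G(1) = mex{} = 0
G(2) = mex{} = 0
G(3) = mex{} = 0
G(4) = mex{0} = 1
G(5) = mex{0,0} = 1
G(6) = mex{0,0} = 1
G(7) = mex{0,0} = 1
G(8) = mex{1,0} = 2
G(9) = mex{1,1} = 0
G(10) = mex{1,1} = 0
G(11) = mex{1,1} = 0
G(12) = mex{2,1} = 0
G(13) = mex{0,2} = 1
G(14) = mex{0,0} = 1
G(15) = mex{0,0} = 1
G_A(15) = 1.
Heap B, S = {1, 4, 8}:
G(0) = 0
G(1) = mex{0} = 1
G(2) = mex{1} = 0
G(3) = mex{0} = 1
G(4) = mex{1,0} = 2
G(5) = mex{2,1} = 0
G(6) = mex{0,0} = 1
G(7) = mex{1,1} = 0
G(8) = mex{0,2,0} = 1
G(9) = mex{1,0,1} = 2
G(10) = mex{2,1,0} = 3
G(11) = mex{3,0,1} = 2
G(12) = mex{2,1,2} = 0
G_B(12) = 0.
Combined Grundy value = 1 ⊕ 0 = 1.
A winning move leaves total XOR = 0, i.e. changes one component's Grundy value g to g ⊕ X where X is the current total.
Heap A: need g' = 1⊕1 = 0. Options: 15−4→G=0, 15−5→G=0. Hits: 2.
Heap B: need g' = 0⊕1 = 1. Options: 12−1→G=2, 12−4→G=1, 12−8→G=2. Hits: 1.

3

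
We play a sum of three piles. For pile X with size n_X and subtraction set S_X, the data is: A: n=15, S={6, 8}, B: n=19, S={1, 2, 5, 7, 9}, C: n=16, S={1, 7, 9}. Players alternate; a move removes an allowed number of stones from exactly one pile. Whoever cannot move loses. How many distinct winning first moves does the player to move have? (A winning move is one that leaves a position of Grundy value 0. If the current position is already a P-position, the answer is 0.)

Pile A, S = {6, 8}:
G(0) = 0
G(1) = mex{} = 0
G(2) = mex{} = 0
G(3) = mex{} = 0
G(4) = mex{} = 0
G(5) = mex{} = 0
G(6) = mex{0} = 1
G(7) = mex{0} = 1
G(8) = mex{0,0} = 1
G(9) = mex{0,0} = 1
G(10) = mex{0,0} = 1
G(11) = mex{0,0} = 1
G(12) = mex{1,0} = 2
G(13) = mex{1,0} = 2
G(14) = mex{1,1} = 0
G(15) = mex{1,1} = 0
G_A(15) = 0.
Pile B, S = {1, 2, 5, 7, 9}:
G(0) = 0
G(1) = mex{0} = 1
G(2) = mex{1,0} = 2
G(3) = mex{2,1} = 0
G(4) = mex{0,2} = 1
G(5) = mex{1,0,0} = 2
G(6) = mex{2,1,1} = 0
G(7) = mex{0,2,2,0} = 1
G(8) = mex{1,0,0,1} = 2
G(9) = mex{2,1,1,2,0} = 3
G(10) = mex{3,2,2,0,1} = 4
G(11) = mex{4,3,0,1,2} = 5
G(12) = mex{5,4,1,2,0} = 3
G(13) = mex{3,5,2,0,1} = 4
G(14) = mex{4,3,3,1,2} = 0
G(15) = mex{0,4,4,2,0} = 1
G(16) = mex{1,0,5,3,1} = 2
G(17) = mex{2,1,3,4,2} = 0
G(18) = mex{0,2,4,5,3} = 1
G(19) = mex{1,0,0,3,4} = 2
G_B(19) = 2.
Pile C, S = {1, 7, 9}:
G(0) = 0
G(1) = mex{0} = 1
G(2) = mex{1} = 0
G(3) = mex{0} = 1
G(4) = mex{1} = 0
G(5) = mex{0} = 1
G(6) = mex{1} = 0
G(7) = mex{0,0} = 1
G(8) = mex{1,1} = 0
G(9) = mex{0,0,0} = 1
G(10) = mex{1,1,1} = 0
G(11) = mex{0,0,0} = 1
G(12) = mex{1,1,1} = 0
G(13) = mex{0,0,0} = 1
G(14) = mex{1,1,1} = 0
G(15) = mex{0,0,0} = 1
G(16) = mex{1,1,1} = 0
G_C(16) = 0.
Combined Grundy value = 0 ⊕ 2 ⊕ 0 = 2.
A winning move leaves total XOR = 0, i.e. changes one component's Grundy value g to g ⊕ X where X is the current total.
Pile A: need g' = 0⊕2 = 2. Options: 15−6→G=1, 15−8→G=1. Hits: 0.
Pile B: need g' = 2⊕2 = 0. Options: 19−1→G=1, 19−2→G=0, 19−5→G=0, 19−7→G=3, 19−9→G=4. Hits: 2.
Pile C: need g' = 0⊕2 = 2. Options: 16−1→G=1, 16−7→G=1, 16−9→G=1. Hits: 0.

2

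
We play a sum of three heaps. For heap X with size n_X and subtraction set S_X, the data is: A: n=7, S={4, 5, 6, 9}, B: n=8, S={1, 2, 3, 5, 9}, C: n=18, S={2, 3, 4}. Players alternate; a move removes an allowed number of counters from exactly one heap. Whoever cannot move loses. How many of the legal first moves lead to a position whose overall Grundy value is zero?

6

Heap A, S = {4, 5, 6, 9}:
n : 0 1 2 3 4 5 6 7
G : 0 0 0 0 1 1 1 1
G_A(7) = 1.
Heap B, S = {1, 2, 3, 5, 9}:
n : 0 1 2 3 4 5 6 7 8
G : 0 1 2 3 0 1 2 3 0
G_B(8) = 0.
Heap C, S = {2, 3, 4}:
n :  0  1  2  3  4  5  6  7  8  9 10 11 12 13 14 15 16 17 18
G :  0  0  1  1  2  2  0  0  1  1  2  2  0  0  1  1  2  2  0
G_C(18) = 0.
Combined Grundy value = 1 ⊕ 0 ⊕ 0 = 1.
A winning move leaves total XOR = 0, i.e. changes one component's Grundy value g to g ⊕ X where X is the current total.
Heap A: need g' = 1⊕1 = 0. Options: 7−4→G=0, 7−5→G=0, 7−6→G=0. Hits: 3.
Heap B: need g' = 0⊕1 = 1. Options: 8−1→G=3, 8−2→G=2, 8−3→G=1, 8−5→G=3. Hits: 1.
Heap C: need g' = 0⊕1 = 1. Options: 18−2→G=2, 18−3→G=1, 18−4→G=1. Hits: 2.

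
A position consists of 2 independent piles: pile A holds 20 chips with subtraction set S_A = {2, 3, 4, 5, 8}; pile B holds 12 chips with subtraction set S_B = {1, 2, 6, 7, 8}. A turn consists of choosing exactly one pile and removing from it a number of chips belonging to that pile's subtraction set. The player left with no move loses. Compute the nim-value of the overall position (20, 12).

0

Pile A, S = {2, 3, 4, 5, 8}:
G(0) = 0
G(1) = mex{} = 0
G(2) = mex{0} = 1
G(3) = mex{0,0} = 1
G(4) = mex{1,0,0} = 2
G(5) = mex{1,1,0,0} = 2
G(6) = mex{2,1,1,0} = 3
G(7) = mex{2,2,1,1} = 0
G(8) = mex{3,2,2,1,0} = 4
G(9) = mex{0,3,2,2,0} = 1
G(10) = mex{4,0,3,2,1} = 5
G(11) = mex{1,4,0,3,1} = 2
G(12) = mex{5,1,4,0,2} = 3
G(13) = mex{2,5,1,4,2} = 0
G(14) = mex{3,2,5,1,3} = 0
G(15) = mex{0,3,2,5,0} = 1
G(16) = mex{0,0,3,2,4} = 1
G(17) = mex{1,0,0,3,1} = 2
G(18) = mex{1,1,0,0,5} = 2
G(19) = mex{2,1,1,0,2} = 3
G(20) = mex{2,2,1,1,3} = 0
G_A(20) = 0.
Pile B, S = {1, 2, 6, 7, 8}:
G(0) = 0
G(1) = mex{0} = 1
G(2) = mex{1,0} = 2
G(3) = mex{2,1} = 0
G(4) = mex{0,2} = 1
G(5) = mex{1,0} = 2
G(6) = mex{2,1,0} = 3
G(7) = mex{3,2,1,0} = 4
G(8) = mex{4,3,2,1,0} = 5
G(9) = mex{5,4,0,2,1} = 3
G(10) = mex{3,5,1,0,2} = 4
G(11) = mex{4,3,2,1,0} = 5
G(12) = mex{5,4,3,2,1} = 0
G_B(12) = 0.
Combined Grundy value = 0 ⊕ 0 = 0.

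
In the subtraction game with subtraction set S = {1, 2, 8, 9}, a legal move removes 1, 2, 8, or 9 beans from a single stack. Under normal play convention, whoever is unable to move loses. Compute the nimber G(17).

1

G(0) = 0
G(1) = mex{0} = 1
G(2) = mex{1,0} = 2
G(3) = mex{2,1} = 0
G(4) = mex{0,2} = 1
G(5) = mex{1,0} = 2
G(6) = mex{2,1} = 0
G(7) = mex{0,2} = 1
G(8) = mex{1,0,0} = 2
G(9) = mex{2,1,1,0} = 3
G(10) = mex{3,2,2,1} = 0
G(11) = mex{0,3,0,2} = 1
G(12) = mex{1,0,1,0} = 2
G(13) = mex{2,1,2,1} = 0
G(14) = mex{0,2,0,2} = 1
G(15) = mex{1,0,1,0} = 2
G(16) = mex{2,1,2,1} = 0
G(17) = mex{0,2,3,2} = 1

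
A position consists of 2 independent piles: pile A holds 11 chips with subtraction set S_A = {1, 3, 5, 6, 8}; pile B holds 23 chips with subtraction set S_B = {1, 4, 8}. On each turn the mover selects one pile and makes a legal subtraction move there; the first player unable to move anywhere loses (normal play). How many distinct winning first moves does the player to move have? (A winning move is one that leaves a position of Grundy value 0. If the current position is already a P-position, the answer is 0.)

Pile A, S = {1, 3, 5, 6, 8}:
G(0) = 0
G(1) = mex{0} = 1
G(2) = mex{1} = 0
G(3) = mex{0,0} = 1
G(4) = mex{1,1} = 0
G(5) = mex{0,0,0} = 1
G(6) = mex{1,1,1,0} = 2
G(7) = mex{2,0,0,1} = 3
G(8) = mex{3,1,1,0,0} = 2
G(9) = mex{2,2,0,1,1} = 3
G(10) = mex{3,3,1,0,0} = 2
G(11) = mex{2,2,2,1,1} = 0
G_A(11) = 0.
Pile B, S = {1, 4, 8}:
G(0) = 0
G(1) = mex{0} = 1
G(2) = mex{1} = 0
G(3) = mex{0} = 1
G(4) = mex{1,0} = 2
G(5) = mex{2,1} = 0
G(6) = mex{0,0} = 1
G(7) = mex{1,1} = 0
G(8) = mex{0,2,0} = 1
G(9) = mex{1,0,1} = 2
G(10) = mex{2,1,0} = 3
G(11) = mex{3,0,1} = 2
G(12) = mex{2,1,2} = 0
G(13) = mex{0,2,0} = 1
G(14) = mex{1,3,1} = 0
G(15) = mex{0,2,0} = 1
G(16) = mex{1,0,1} = 2
G(17) = mex{2,1,2} = 0
G(18) = mex{0,0,3} = 1
G(19) = mex{1,1,2} = 0
G(20) = mex{0,2,0} = 1
G(21) = mex{1,0,1} = 2
G(22) = mex{2,1,0} = 3
G(23) = mex{3,0,1} = 2
G_B(23) = 2.
Combined Grundy value = 0 ⊕ 2 = 2.
A winning move leaves total XOR = 0, i.e. changes one component's Grundy value g to g ⊕ X where X is the current total.
Pile A: need g' = 0⊕2 = 2. Options: 11−1→G=2, 11−3→G=2, 11−5→G=2, 11−6→G=1, 11−8→G=1. Hits: 3.
Pile B: need g' = 2⊕2 = 0. Options: 23−1→G=3, 23−4→G=0, 23−8→G=1. Hits: 1.

4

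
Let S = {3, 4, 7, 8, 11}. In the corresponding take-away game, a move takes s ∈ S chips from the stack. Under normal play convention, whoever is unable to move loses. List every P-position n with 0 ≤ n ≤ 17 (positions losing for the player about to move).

0, 1, 2, 14, 15, 16

G(0) = 0
G(1) = mex{} = 0
G(2) = mex{} = 0
G(3) = mex{0} = 1
G(4) = mex{0,0} = 1
G(5) = mex{0,0} = 1
G(6) = mex{1,0} = 2
G(7) = mex{1,1,0} = 2
G(8) = mex{1,1,0,0} = 2
G(9) = mex{2,1,0,0} = 3
G(10) = mex{2,2,1,0} = 3
G(11) = mex{2,2,1,1,0} = 3
G(12) = mex{3,2,1,1,0} = 4
G(13) = mex{3,3,2,1,0} = 4
G(14) = mex{3,3,2,2,1} = 0
G(15) = mex{4,3,2,2,1} = 0
G(16) = mex{4,4,3,2,1} = 0
G(17) = mex{0,4,3,3,2} = 1
P-positions are exactly the n with G(n) = 0.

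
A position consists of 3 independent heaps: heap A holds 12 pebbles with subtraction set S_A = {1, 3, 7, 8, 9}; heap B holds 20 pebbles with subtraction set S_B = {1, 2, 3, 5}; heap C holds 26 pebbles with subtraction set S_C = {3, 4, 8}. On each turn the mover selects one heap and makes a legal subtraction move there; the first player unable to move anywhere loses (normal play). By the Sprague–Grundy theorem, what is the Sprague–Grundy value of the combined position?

2

Heap A, S = {1, 3, 7, 8, 9}:
n :  0  1  2  3  4  5  6  7  8  9 10 11 12
G :  0  1  0  1  0  1  0  1  2  3  2  3  2
G_A(12) = 2.
Heap B, S = {1, 2, 3, 5}:
G(0) = 0
G(1) = mex{0} = 1
G(2) = mex{1,0} = 2
G(3) = mex{2,1,0} = 3
G(4) = mex{3,2,1} = 0
G(5) = mex{0,3,2,0} = 1
G(6) = mex{1,0,3,1} = 2
G(7) = mex{2,1,0,2} = 3
G(8) = mex{3,2,1,3} = 0
G(9) = mex{0,3,2,0} = 1
G(10) = mex{1,0,3,1} = 2
G(11) = mex{2,1,0,2} = 3
G(12) = mex{3,2,1,3} = 0
G(13) = mex{0,3,2,0} = 1
G(14) = mex{1,0,3,1} = 2
G(15) = mex{2,1,0,2} = 3
G(16) = mex{3,2,1,3} = 0
G(17) = mex{0,3,2,0} = 1
G(18) = mex{1,0,3,1} = 2
G(19) = mex{2,1,0,2} = 3
G(20) = mex{3,2,1,3} = 0
G_B(20) = 0.
Heap C, S = {3, 4, 8}:
G(0) = 0
G(1) = mex{} = 0
G(2) = mex{} = 0
G(3) = mex{0} = 1
G(4) = mex{0,0} = 1
G(5) = mex{0,0} = 1
G(6) = mex{1,0} = 2
G(7) = mex{1,1} = 0
G(8) = mex{1,1,0} = 2
G(9) = mex{2,1,0} = 3
G(10) = mex{0,2,0} = 1
G(11) = mex{2,0,1} = 3
G(12) = mex{3,2,1} = 0
G(13) = mex{1,3,1} = 0
G(14) = mex{3,1,2} = 0
G(15) = mex{0,3,0} = 1
G(16) = mex{0,0,2} = 1
G(17) = mex{0,0,3} = 1
G(18) = mex{1,0,1} = 2
G(19) = mex{1,1,3} = 0
G(20) = mex{1,1,0} = 2
G(21) = mex{2,1,0} = 3
G(22) = mex{0,2,0} = 1
G(23) = mex{2,0,1} = 3
G(24) = mex{3,2,1} = 0
G(25) = mex{1,3,1} = 0
G(26) = mex{3,1,2} = 0
G_C(26) = 0.
Combined Grundy value = 2 ⊕ 0 ⊕ 0 = 2.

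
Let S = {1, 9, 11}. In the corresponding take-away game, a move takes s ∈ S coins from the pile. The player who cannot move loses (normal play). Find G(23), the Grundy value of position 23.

1

n :  0  1  2  3  4  5  6  7  8  9 10 11 12 13 14 15 16 17 18 19 20 21 22 23
G :  0  1  0  1  0  1  0  1  0  1  0  1  0  1  0  1  0  1  0  1  0  1  0  1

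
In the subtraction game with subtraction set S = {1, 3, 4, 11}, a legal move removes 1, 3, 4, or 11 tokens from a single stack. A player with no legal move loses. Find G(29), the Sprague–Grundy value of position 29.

1

n :  0  1  2  3  4  5  6  7  8  9 10 11 12 13 14 15 16 17 18 19 20 21 22 23 24 25 26 27 28 29
G :  0  1  0  1  2  3  2  0  1  0  1  2  3  2  0  1  0  1  2  3  2  0  1  0  1  2  3  2  0  1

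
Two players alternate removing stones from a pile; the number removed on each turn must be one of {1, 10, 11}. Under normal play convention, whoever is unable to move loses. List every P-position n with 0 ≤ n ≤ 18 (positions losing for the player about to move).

n :  0  1  2  3  4  5  6  7  8  9 10 11 12 13 14 15 16 17 18
G :  0  1  0  1  0  1  0  1  0  1  2  3  2  3  2  3  2  3  2
P-positions are exactly the n with G(n) = 0.

0, 2, 4, 6, 8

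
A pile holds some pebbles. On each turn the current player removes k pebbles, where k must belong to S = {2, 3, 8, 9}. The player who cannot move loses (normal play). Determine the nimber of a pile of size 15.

2

n :  0  1  2  3  4  5  6  7  8  9 10 11 12 13 14 15
G :  0  0  1  1  2  0  0  1  1  2  2  0  0  1  1  2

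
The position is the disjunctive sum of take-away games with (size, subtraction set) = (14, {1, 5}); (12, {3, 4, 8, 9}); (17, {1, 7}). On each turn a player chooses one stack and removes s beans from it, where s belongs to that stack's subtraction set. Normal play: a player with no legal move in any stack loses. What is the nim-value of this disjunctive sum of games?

1

Stack A, S = {1, 5}:
G(0) = 0
G(1) = mex{0} = 1
G(2) = mex{1} = 0
G(3) = mex{0} = 1
G(4) = mex{1} = 0
G(5) = mex{0,0} = 1
G(6) = mex{1,1} = 0
G(7) = mex{0,0} = 1
G(8) = mex{1,1} = 0
G(9) = mex{0,0} = 1
G(10) = mex{1,1} = 0
G(11) = mex{0,0} = 1
G(12) = mex{1,1} = 0
G(13) = mex{0,0} = 1
G(14) = mex{1,1} = 0
G_A(14) = 0.
Stack B, S = {3, 4, 8, 9}:
G(0) = 0
G(1) = mex{} = 0
G(2) = mex{} = 0
G(3) = mex{0} = 1
G(4) = mex{0,0} = 1
G(5) = mex{0,0} = 1
G(6) = mex{1,0} = 2
G(7) = mex{1,1} = 0
G(8) = mex{1,1,0} = 2
G(9) = mex{2,1,0,0} = 3
G(10) = mex{0,2,0,0} = 1
G(11) = mex{2,0,1,0} = 3
G(12) = mex{3,2,1,1} = 0
G_B(12) = 0.
Stack C, S = {1, 7}:
n :  0  1  2  3  4  5  6  7  8  9 10 11 12 13 14 15 16 17
G :  0  1  0  1  0  1  0  1  0  1  0  1  0  1  0  1  0  1
G_C(17) = 1.
Combined Grundy value = 0 ⊕ 0 ⊕ 1 = 1.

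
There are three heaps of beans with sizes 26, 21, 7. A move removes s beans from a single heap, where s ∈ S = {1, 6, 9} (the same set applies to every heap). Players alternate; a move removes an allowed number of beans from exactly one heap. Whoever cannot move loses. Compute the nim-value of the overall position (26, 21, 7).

0

All heaps use S = {1, 6, 9}:
n :  0  1  2  3  4  5  6  7  8  9 10 11 12 13 14 15 16 17 18 19 20 21 22 23 24 25 26
G :  0  1  0  1  0  1  2  0  1  2  3  2  0  1  0  1  2  0  1  0  1  2  0  1  0  1  2
Heap A: G(26) = 2.
Heap B: G(21) = 2.
Heap C: G(7) = 0.
Combined Grundy value = 2 ⊕ 2 ⊕ 0 = 0.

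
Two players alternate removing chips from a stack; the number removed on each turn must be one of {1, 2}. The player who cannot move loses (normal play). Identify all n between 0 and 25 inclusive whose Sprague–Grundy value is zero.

G(0) = 0
G(1) = mex{0} = 1
G(2) = mex{1,0} = 2
G(3) = mex{2,1} = 0
G(4) = mex{0,2} = 1
G(5) = mex{1,0} = 2
G(6) = mex{2,1} = 0
G(7) = mex{0,2} = 1
G(8) = mex{1,0} = 2
G(9) = mex{2,1} = 0
G(10) = mex{0,2} = 1
G(11) = mex{1,0} = 2
G(12) = mex{2,1} = 0
G(13) = mex{0,2} = 1
G(14) = mex{1,0} = 2
G(15) = mex{2,1} = 0
G(16) = mex{0,2} = 1
G(17) = mex{1,0} = 2
G(18) = mex{2,1} = 0
G(19) = mex{0,2} = 1
G(20) = mex{1,0} = 2
G(21) = mex{2,1} = 0
G(22) = mex{0,2} = 1
G(23) = mex{1,0} = 2
G(24) = mex{2,1} = 0
G(25) = mex{0,2} = 1
P-positions are exactly the n with G(n) = 0.

0, 3, 6, 9, 12, 15, 18, 21, 24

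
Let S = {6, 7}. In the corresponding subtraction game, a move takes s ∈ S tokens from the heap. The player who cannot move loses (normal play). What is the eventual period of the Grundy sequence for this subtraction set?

G(0) = 0
G(1) = mex{} = 0
G(2) = mex{} = 0
G(3) = mex{} = 0
G(4) = mex{} = 0
G(5) = mex{} = 0
G(6) = mex{0} = 1
G(7) = mex{0,0} = 1
G(8) = mex{0,0} = 1
G(9) = mex{0,0} = 1
G(10) = mex{0,0} = 1
G(11) = mex{0,0} = 1
G(12) = mex{1,0} = 2
G(13) = mex{1,1} = 0
G(14) = mex{1,1} = 0
G(15) = mex{1,1} = 0
G(16) = mex{1,1} = 0
G(17) = mex{1,1} = 0
G(18) = mex{2,1} = 0
G(19) = mex{0,2} = 1
G(20) = mex{0,0} = 1
G(21) = mex{0,0} = 1
G(22) = mex{0,0} = 1
G(23) = mex{0,0} = 1
G(24) = mex{0,0} = 1
G(25) = mex{1,0} = 2
G(26) = mex{1,1} = 0
G(27) = mex{1,1} = 0
G(n+13) = G(n) holds for n = 0,…,6 (a full window of length max(S) = 7), so the sequence is purely periodic with period 13.

13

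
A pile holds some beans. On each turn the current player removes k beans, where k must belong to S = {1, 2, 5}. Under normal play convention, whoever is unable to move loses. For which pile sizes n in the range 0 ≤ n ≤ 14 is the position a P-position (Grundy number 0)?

G(0) = 0
G(1) = mex{0} = 1
G(2) = mex{1,0} = 2
G(3) = mex{2,1} = 0
G(4) = mex{0,2} = 1
G(5) = mex{1,0,0} = 2
G(6) = mex{2,1,1} = 0
G(7) = mex{0,2,2} = 1
G(8) = mex{1,0,0} = 2
G(9) = mex{2,1,1} = 0
G(10) = mex{0,2,2} = 1
G(11) = mex{1,0,0} = 2
G(12) = mex{2,1,1} = 0
G(13) = mex{0,2,2} = 1
G(14) = mex{1,0,0} = 2
P-positions are exactly the n with G(n) = 0.

0, 3, 6, 9, 12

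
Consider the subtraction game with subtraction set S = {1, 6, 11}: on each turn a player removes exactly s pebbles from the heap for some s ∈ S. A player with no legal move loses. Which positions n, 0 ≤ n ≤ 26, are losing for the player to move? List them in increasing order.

0, 2, 4, 7, 9, 12, 14, 16, 19, 21, 24, 26

G(0) = 0
G(1) = mex{0} = 1
G(2) = mex{1} = 0
G(3) = mex{0} = 1
G(4) = mex{1} = 0
G(5) = mex{0} = 1
G(6) = mex{1,0} = 2
G(7) = mex{2,1} = 0
G(8) = mex{0,0} = 1
G(9) = mex{1,1} = 0
G(10) = mex{0,0} = 1
G(11) = mex{1,1,0} = 2
G(12) = mex{2,2,1} = 0
G(13) = mex{0,0,0} = 1
G(14) = mex{1,1,1} = 0
G(15) = mex{0,0,0} = 1
G(16) = mex{1,1,1} = 0
G(17) = mex{0,2,2} = 1
G(18) = mex{1,0,0} = 2
G(19) = mex{2,1,1} = 0
G(20) = mex{0,0,0} = 1
G(21) = mex{1,1,1} = 0
G(22) = mex{0,0,2} = 1
G(23) = mex{1,1,0} = 2
G(24) = mex{2,2,1} = 0
G(25) = mex{0,0,0} = 1
G(26) = mex{1,1,1} = 0
P-positions are exactly the n with G(n) = 0.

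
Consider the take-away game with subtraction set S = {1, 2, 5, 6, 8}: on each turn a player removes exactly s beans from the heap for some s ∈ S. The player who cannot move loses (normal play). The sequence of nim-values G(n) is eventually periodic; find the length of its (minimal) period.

G(0) = 0
G(1) = mex{0} = 1
G(2) = mex{1,0} = 2
G(3) = mex{2,1} = 0
G(4) = mex{0,2} = 1
G(5) = mex{1,0,0} = 2
G(6) = mex{2,1,1,0} = 3
G(7) = mex{3,2,2,1} = 0
G(8) = mex{0,3,0,2,0} = 1
G(9) = mex{1,0,1,0,1} = 2
G(10) = mex{2,1,2,1,2} = 0
G(11) = mex{0,2,3,2,0} = 1
G(12) = mex{1,0,0,3,1} = 2
G(13) = mex{2,1,1,0,2} = 3
G(14) = mex{3,2,2,1,3} = 0
G(15) = mex{0,3,0,2,0} = 1
G(16) = mex{1,0,1,0,1} = 2
G(n+7) = G(n) holds for n = 0,…,7 (a full window of length max(S) = 8), so the sequence is purely periodic with period 7.

7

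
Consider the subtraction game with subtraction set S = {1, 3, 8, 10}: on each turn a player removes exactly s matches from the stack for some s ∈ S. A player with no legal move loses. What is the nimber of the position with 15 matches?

n :  0  1  2  3  4  5  6  7  8  9 10 11 12 13 14 15
G :  0  1  0  1  0  1  0  1  2  3  2  0  1  0  1  0

0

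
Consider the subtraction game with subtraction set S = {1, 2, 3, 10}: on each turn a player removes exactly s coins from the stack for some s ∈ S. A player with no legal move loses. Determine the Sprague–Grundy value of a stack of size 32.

0

G(0) = 0
G(1) = mex{0} = 1
G(2) = mex{1,0} = 2
G(3) = mex{2,1,0} = 3
G(4) = mex{3,2,1} = 0
G(5) = mex{0,3,2} = 1
G(6) = mex{1,0,3} = 2
G(7) = mex{2,1,0} = 3
G(8) = mex{3,2,1} = 0
G(9) = mex{0,3,2} = 1
G(10) = mex{1,0,3,0} = 2
G(11) = mex{2,1,0,1} = 3
G(12) = mex{3,2,1,2} = 0
G(13) = mex{0,3,2,3} = 1
G(14) = mex{1,0,3,0} = 2
G(15) = mex{2,1,0,1} = 3
G(16) = mex{3,2,1,2} = 0
G(17) = mex{0,3,2,3} = 1
G(18) = mex{1,0,3,0} = 2
G(19) = mex{2,1,0,1} = 3
G(20) = mex{3,2,1,2} = 0
G(21) = mex{0,3,2,3} = 1
G(22) = mex{1,0,3,0} = 2
G(23) = mex{2,1,0,1} = 3
G(24) = mex{3,2,1,2} = 0
G(25) = mex{0,3,2,3} = 1
G(26) = mex{1,0,3,0} = 2
G(27) = mex{2,1,0,1} = 3
G(28) = mex{3,2,1,2} = 0
G(29) = mex{0,3,2,3} = 1
G(30) = mex{1,0,3,0} = 2
G(31) = mex{2,1,0,1} = 3
G(32) = mex{3,2,1,2} = 0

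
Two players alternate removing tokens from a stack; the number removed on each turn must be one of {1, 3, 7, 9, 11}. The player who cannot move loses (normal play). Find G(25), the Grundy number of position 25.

n :  0  1  2  3  4  5  6  7  8  9 10 11 12 13 14 15 16 17 18 19 20 21 22 23 24 25
G :  0  1  0  1  0  1  0  1  0  1  0  1  0  1  0  1  0  1  0  1  0  1  0  1  0  1

1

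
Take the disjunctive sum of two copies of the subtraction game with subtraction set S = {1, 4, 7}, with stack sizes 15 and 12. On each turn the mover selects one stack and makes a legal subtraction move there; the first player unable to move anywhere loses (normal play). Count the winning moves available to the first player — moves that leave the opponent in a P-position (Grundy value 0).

0

All stacks use S = {1, 4, 7}:
n :  0  1  2  3  4  5  6  7  8  9 10 11 12 13 14 15
G :  0  1  0  1  2  0  1  2  0  1  0  1  2  0  1  2
Stack A: G(15) = 2.
Stack B: G(12) = 2.
Combined Grundy value = 2 ⊕ 2 = 0.
A winning move leaves total XOR = 0, i.e. changes one component's Grundy value g to g ⊕ X where X is the current total.
Stack A: target g' = 2⊕0 = 2, but every legal move changes the Grundy value (mex property), so 0 moves.
Stack B: target g' = 2⊕0 = 2, but every legal move changes the Grundy value (mex property), so 0 moves.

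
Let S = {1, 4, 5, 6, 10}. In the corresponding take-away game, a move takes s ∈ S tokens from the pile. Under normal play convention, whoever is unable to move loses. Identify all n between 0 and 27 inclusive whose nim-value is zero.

G(0) = 0
G(1) = mex{0} = 1
G(2) = mex{1} = 0
G(3) = mex{0} = 1
G(4) = mex{1,0} = 2
G(5) = mex{2,1,0} = 3
G(6) = mex{3,0,1,0} = 2
G(7) = mex{2,1,0,1} = 3
G(8) = mex{3,2,1,0} = 4
G(9) = mex{4,3,2,1} = 0
G(10) = mex{0,2,3,2,0} = 1
G(11) = mex{1,3,2,3,1} = 0
G(12) = mex{0,4,3,2,0} = 1
G(13) = mex{1,0,4,3,1} = 2
G(14) = mex{2,1,0,4,2} = 3
G(15) = mex{3,0,1,0,3} = 2
G(16) = mex{2,1,0,1,2} = 3
G(17) = mex{3,2,1,0,3} = 4
G(18) = mex{4,3,2,1,4} = 0
G(19) = mex{0,2,3,2,0} = 1
G(20) = mex{1,3,2,3,1} = 0
G(21) = mex{0,4,3,2,0} = 1
G(22) = mex{1,0,4,3,1} = 2
G(23) = mex{2,1,0,4,2} = 3
G(24) = mex{3,0,1,0,3} = 2
G(25) = mex{2,1,0,1,2} = 3
G(26) = mex{3,2,1,0,3} = 4
G(27) = mex{4,3,2,1,4} = 0
P-positions are exactly the n with G(n) = 0.

0, 2, 9, 11, 18, 20, 27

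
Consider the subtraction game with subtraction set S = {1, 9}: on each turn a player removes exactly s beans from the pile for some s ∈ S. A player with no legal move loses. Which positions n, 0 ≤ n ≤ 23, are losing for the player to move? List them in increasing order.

0, 2, 4, 6, 8, 10, 12, 14, 16, 18, 20, 22

n :  0  1  2  3  4  5  6  7  8  9 10 11 12 13 14 15 16 17 18 19 20 21 22 23
G :  0  1  0  1  0  1  0  1  0  1  0  1  0  1  0  1  0  1  0  1  0  1  0  1
P-positions are exactly the n with G(n) = 0.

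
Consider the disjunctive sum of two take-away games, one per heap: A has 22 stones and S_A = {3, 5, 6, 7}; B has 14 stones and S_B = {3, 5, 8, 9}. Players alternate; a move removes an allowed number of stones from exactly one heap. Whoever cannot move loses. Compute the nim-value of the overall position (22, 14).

0

Heap A, S = {3, 5, 6, 7}:
n :  0  1  2  3  4  5  6  7  8  9 10 11 12 13 14 15 16 17 18 19 20 21 22
G :  0  0  0  1  1  1  2  2  2  3  0  0  0  1  1  1  2  2  2  3  0  0  0
G_A(22) = 0.
Heap B, S = {3, 5, 8, 9}:
n :  0  1  2  3  4  5  6  7  8  9 10 11 12 13 14
G :  0  0  0  1  1  1  2  2  2  3  3  3  0  0  0
G_B(14) = 0.
Combined Grundy value = 0 ⊕ 0 = 0.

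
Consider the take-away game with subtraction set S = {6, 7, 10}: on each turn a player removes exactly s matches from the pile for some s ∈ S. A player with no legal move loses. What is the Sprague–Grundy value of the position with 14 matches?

2

n :  0  1  2  3  4  5  6  7  8  9 10 11 12 13 14
G :  0  0  0  0  0  0  1  1  1  1  1  1  2  2  2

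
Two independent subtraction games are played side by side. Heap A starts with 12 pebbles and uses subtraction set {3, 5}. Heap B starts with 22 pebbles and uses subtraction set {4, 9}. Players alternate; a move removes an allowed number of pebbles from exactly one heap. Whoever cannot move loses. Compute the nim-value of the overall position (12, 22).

3

Heap A, S = {3, 5}:
G(0) = 0
G(1) = mex{} = 0
G(2) = mex{} = 0
G(3) = mex{0} = 1
G(4) = mex{0} = 1
G(5) = mex{0,0} = 1
G(6) = mex{1,0} = 2
G(7) = mex{1,0} = 2
G(8) = mex{1,1} = 0
G(9) = mex{2,1} = 0
G(10) = mex{2,1} = 0
G(11) = mex{0,2} = 1
G(12) = mex{0,2} = 1
G_A(12) = 1.
Heap B, S = {4, 9}:
n :  0  1  2  3  4  5  6  7  8  9 10 11 12 13 14 15 16 17 18 19 20 21 22
G :  0  0  0  0  1  1  1  1  0  2  2  2  1  0  0  0  0  1  1  1  1  0  2
G_B(22) = 2.
Combined Grundy value = 1 ⊕ 2 = 3.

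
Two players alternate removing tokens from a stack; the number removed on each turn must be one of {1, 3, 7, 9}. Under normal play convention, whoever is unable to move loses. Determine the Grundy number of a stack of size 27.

1

n :  0  1  2  3  4  5  6  7  8  9 10 11 12 13 14 15 16 17 18 19 20 21 22 23 24 25 26 27
G :  0  1  0  1  0  1  0  1  0  1  0  1  0  1  0  1  0  1  0  1  0  1  0  1  0  1  0  1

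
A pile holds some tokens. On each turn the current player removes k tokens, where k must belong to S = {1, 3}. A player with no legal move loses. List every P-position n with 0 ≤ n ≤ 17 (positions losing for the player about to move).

0, 2, 4, 6, 8, 10, 12, 14, 16

n :  0  1  2  3  4  5  6  7  8  9 10 11 12 13 14 15 16 17
G :  0  1  0  1  0  1  0  1  0  1  0  1  0  1  0  1  0  1
P-positions are exactly the n with G(n) = 0.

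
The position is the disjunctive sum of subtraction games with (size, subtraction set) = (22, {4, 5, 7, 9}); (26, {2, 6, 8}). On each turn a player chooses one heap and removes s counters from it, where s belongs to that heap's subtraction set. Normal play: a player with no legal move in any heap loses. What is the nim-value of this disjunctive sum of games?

0

Heap A, S = {4, 5, 7, 9}:
n :  0  1  2  3  4  5  6  7  8  9 10 11 12 13 14 15 16 17 18 19 20 21 22
G :  0  0  0  0  1  1  1  1  2  2  2  2  3  0  0  0  0  1  1  1  1  2  2
G_A(22) = 2.
Heap B, S = {2, 6, 8}:
G(0) = 0
G(1) = mex{} = 0
G(2) = mex{0} = 1
G(3) = mex{0} = 1
G(4) = mex{1} = 0
G(5) = mex{1} = 0
G(6) = mex{0,0} = 1
G(7) = mex{0,0} = 1
G(8) = mex{1,1,0} = 2
G(9) = mex{1,1,0} = 2
G(10) = mex{2,0,1} = 3
G(11) = mex{2,0,1} = 3
G(12) = mex{3,1,0} = 2
G(13) = mex{3,1,0} = 2
G(14) = mex{2,2,1} = 0
G(15) = mex{2,2,1} = 0
G(16) = mex{0,3,2} = 1
G(17) = mex{0,3,2} = 1
G(18) = mex{1,2,3} = 0
G(19) = mex{1,2,3} = 0
G(20) = mex{0,0,2} = 1
G(21) = mex{0,0,2} = 1
G(22) = mex{1,1,0} = 2
G(23) = mex{1,1,0} = 2
G(24) = mex{2,0,1} = 3
G(25) = mex{2,0,1} = 3
G(26) = mex{3,1,0} = 2
G_B(26) = 2.
Combined Grundy value = 2 ⊕ 2 = 0.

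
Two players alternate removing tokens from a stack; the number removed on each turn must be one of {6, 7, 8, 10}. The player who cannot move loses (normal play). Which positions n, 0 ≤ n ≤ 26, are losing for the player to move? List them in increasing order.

G(0) = 0
G(1) = mex{} = 0
G(2) = mex{} = 0
G(3) = mex{} = 0
G(4) = mex{} = 0
G(5) = mex{} = 0
G(6) = mex{0} = 1
G(7) = mex{0,0} = 1
G(8) = mex{0,0,0} = 1
G(9) = mex{0,0,0} = 1
G(10) = mex{0,0,0,0} = 1
G(11) = mex{0,0,0,0} = 1
G(12) = mex{1,0,0,0} = 2
G(13) = mex{1,1,0,0} = 2
G(14) = mex{1,1,1,0} = 2
G(15) = mex{1,1,1,0} = 2
G(16) = mex{1,1,1,1} = 0
G(17) = mex{1,1,1,1} = 0
G(18) = mex{2,1,1,1} = 0
G(19) = mex{2,2,1,1} = 0
G(20) = mex{2,2,2,1} = 0
G(21) = mex{2,2,2,1} = 0
G(22) = mex{0,2,2,2} = 1
G(23) = mex{0,0,2,2} = 1
G(24) = mex{0,0,0,2} = 1
G(25) = mex{0,0,0,2} = 1
G(26) = mex{0,0,0,0} = 1
P-positions are exactly the n with G(n) = 0.

0, 1, 2, 3, 4, 5, 16, 17, 18, 19, 20, 21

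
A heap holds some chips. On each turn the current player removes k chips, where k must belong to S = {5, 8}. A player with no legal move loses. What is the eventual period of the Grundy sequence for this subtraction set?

n :  0  1  2  3  4  5  6  7  8  9 10 11 12 13 14 15 16 17 18 19 20 21 22 23 24 25 26 27
G :  0  0  0  0  0  1  1  1  1  1  2  2  2  0  0  0  0  0  1  1  1  1  1  2  2  2  0  0
G(n+13) = G(n) holds for n = 0,…,7 (a full window of length max(S) = 8), so the sequence is purely periodic with period 13.

13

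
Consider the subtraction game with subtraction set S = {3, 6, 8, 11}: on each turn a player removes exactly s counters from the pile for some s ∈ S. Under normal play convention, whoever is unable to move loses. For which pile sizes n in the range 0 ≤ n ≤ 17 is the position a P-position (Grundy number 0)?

G(0) = 0
G(1) = mex{} = 0
G(2) = mex{} = 0
G(3) = mex{0} = 1
G(4) = mex{0} = 1
G(5) = mex{0} = 1
G(6) = mex{1,0} = 2
G(7) = mex{1,0} = 2
G(8) = mex{1,0,0} = 2
G(9) = mex{2,1,0} = 3
G(10) = mex{2,1,0} = 3
G(11) = mex{2,1,1,0} = 3
G(12) = mex{3,2,1,0} = 4
G(13) = mex{3,2,1,0} = 4
G(14) = mex{3,2,2,1} = 0
G(15) = mex{4,3,2,1} = 0
G(16) = mex{4,3,2,1} = 0
G(17) = mex{0,3,3,2} = 1
P-positions are exactly the n with G(n) = 0.

0, 1, 2, 14, 15, 16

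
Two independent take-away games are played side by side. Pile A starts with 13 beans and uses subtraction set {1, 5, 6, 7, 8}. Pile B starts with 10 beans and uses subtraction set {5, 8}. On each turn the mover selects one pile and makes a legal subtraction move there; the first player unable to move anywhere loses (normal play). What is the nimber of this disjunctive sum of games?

Pile A, S = {1, 5, 6, 7, 8}:
G(0) = 0
G(1) = mex{0} = 1
G(2) = mex{1} = 0
G(3) = mex{0} = 1
G(4) = mex{1} = 0
G(5) = mex{0,0} = 1
G(6) = mex{1,1,0} = 2
G(7) = mex{2,0,1,0} = 3
G(8) = mex{3,1,0,1,0} = 2
G(9) = mex{2,0,1,0,1} = 3
G(10) = mex{3,1,0,1,0} = 2
G(11) = mex{2,2,1,0,1} = 3
G(12) = mex{3,3,2,1,0} = 4
G(13) = mex{4,2,3,2,1} = 0
G_A(13) = 0.
Pile B, S = {5, 8}:
n :  0  1  2  3  4  5  6  7  8  9 10
G :  0  0  0  0  0  1  1  1  1  1  2
G_B(10) = 2.
Combined Grundy value = 0 ⊕ 2 = 2.

2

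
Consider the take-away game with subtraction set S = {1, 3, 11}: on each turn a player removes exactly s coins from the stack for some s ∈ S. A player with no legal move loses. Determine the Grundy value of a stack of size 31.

1

G(0) = 0
G(1) = mex{0} = 1
G(2) = mex{1} = 0
G(3) = mex{0,0} = 1
G(4) = mex{1,1} = 0
G(5) = mex{0,0} = 1
G(6) = mex{1,1} = 0
G(7) = mex{0,0} = 1
G(8) = mex{1,1} = 0
G(9) = mex{0,0} = 1
G(10) = mex{1,1} = 0
G(11) = mex{0,0,0} = 1
G(12) = mex{1,1,1} = 0
G(13) = mex{0,0,0} = 1
G(14) = mex{1,1,1} = 0
G(15) = mex{0,0,0} = 1
G(16) = mex{1,1,1} = 0
G(17) = mex{0,0,0} = 1
G(18) = mex{1,1,1} = 0
G(19) = mex{0,0,0} = 1
G(20) = mex{1,1,1} = 0
G(21) = mex{0,0,0} = 1
G(22) = mex{1,1,1} = 0
G(23) = mex{0,0,0} = 1
G(24) = mex{1,1,1} = 0
G(25) = mex{0,0,0} = 1
G(26) = mex{1,1,1} = 0
G(27) = mex{0,0,0} = 1
G(28) = mex{1,1,1} = 0
G(29) = mex{0,0,0} = 1
G(30) = mex{1,1,1} = 0
G(31) = mex{0,0,0} = 1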